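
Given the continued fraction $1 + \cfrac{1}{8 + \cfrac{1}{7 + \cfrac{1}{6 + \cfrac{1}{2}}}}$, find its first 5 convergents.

1/1, 9/8, 64/57, 393/350, 850/757

Using the convergent recurrence p_i = a_i*p_{i-1} + p_{i-2}, q_i = a_i*q_{i-1} + q_{i-2} with p_{-2}=0, p_{-1}=1, q_{-2}=1, q_{-1}=0:
  i=0: a_0=1, p_0 = 1*1 + 0 = 1, q_0 = 1*0 + 1 = 1.
  i=1: a_1=8, p_1 = 8*1 + 1 = 9, q_1 = 8*1 + 0 = 8.
  i=2: a_2=7, p_2 = 7*9 + 1 = 64, q_2 = 7*8 + 1 = 57.
  i=3: a_3=6, p_3 = 6*64 + 9 = 393, q_3 = 6*57 + 8 = 350.
  i=4: a_4=2, p_4 = 2*393 + 64 = 850, q_4 = 2*350 + 57 = 757.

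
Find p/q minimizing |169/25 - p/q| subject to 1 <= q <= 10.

Expand x = 169/25 as a continued fraction with the Euclidean algorithm:
  169 = 6*25 + 19, so a_0 = 6.
  25 = 1*19 + 6, so a_1 = 1.
  19 = 3*6 + 1, so a_2 = 3.
  6 = 6*1 + 0, so a_3 = 6.
so x = [6; 1, 3, 6].
Convergents (p_i = a_i*p_{i-1} + p_{i-2}, q_i = a_i*q_{i-1} + q_{i-2} with p_{-2}=0, p_{-1}=1, q_{-2}=1, q_{-1}=0), until the denominator exceeds 10:
  i=0: a_0=6, p_0 = 6*1 + 0 = 6, q_0 = 6*0 + 1 = 1.
  i=1: a_1=1, p_1 = 1*6 + 1 = 7, q_1 = 1*1 + 0 = 1.
  i=2: a_2=3, p_2 = 3*7 + 6 = 27, q_2 = 3*1 + 1 = 4.
  i=3: a_3=6, p_3 = 6*27 + 7 = 169, q_3 = 6*4 + 1 = 25.
q_3 = 25 > 10, so the last convergent with denominator <= 10 is p_2/q_2 = 27/4.
The closest fraction with denominator <= 10 is either p_2/q_2 or the intermediate fraction (k*p_2 + p_1)/(k*q_2 + q_1) with the largest k >= 1 whose denominator stays <= 10; these approach x as k grows, and every other convergent or intermediate fraction in range is farther away.
Largest k: floor((10 - q_1)/q_2) = floor((10 - 1)/4) = 2.
That gives (2*27 + 7)/(2*4 + 1) = 61/9.
Compare the errors: |x - 27/4| = |169*4 - 27*25|/(25*4) = 1/100, and |x - 61/9| = |169*9 - 61*25|/(25*9) = 4/225.
Cross-multiplying, 1*225 = 225 < 400 = 4*100, so 1/100 is smaller: the convergent 27/4 is closer to x than 61/9.

27/4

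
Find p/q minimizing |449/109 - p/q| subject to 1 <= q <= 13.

33/8

Expand x = 449/109 as a continued fraction with the Euclidean algorithm:
  449 = 4*109 + 13, so a_0 = 4.
  109 = 8*13 + 5, so a_1 = 8.
  13 = 2*5 + 3, so a_2 = 2.
  5 = 1*3 + 2, so a_3 = 1.
  3 = 1*2 + 1, so a_4 = 1.
  2 = 2*1 + 0, so a_5 = 2.
so x = [4; 8, 2, 1, 1, 2].
Convergents (p_i = a_i*p_{i-1} + p_{i-2}, q_i = a_i*q_{i-1} + q_{i-2} with p_{-2}=0, p_{-1}=1, q_{-2}=1, q_{-1}=0), until the denominator exceeds 13:
  i=0: a_0=4, p_0 = 4*1 + 0 = 4, q_0 = 4*0 + 1 = 1.
  i=1: a_1=8, p_1 = 8*4 + 1 = 33, q_1 = 8*1 + 0 = 8.
  i=2: a_2=2, p_2 = 2*33 + 4 = 70, q_2 = 2*8 + 1 = 17.
q_2 = 17 > 13, so the last convergent with denominator <= 13 is p_1/q_1 = 33/8.
The closest fraction with denominator <= 13 is either p_1/q_1 or the intermediate fraction (k*p_1 + p_0)/(k*q_1 + q_0) with the largest k >= 1 whose denominator stays <= 13; these approach x as k grows, and every other convergent or intermediate fraction in range is farther away.
Largest k: floor((13 - q_0)/q_1) = floor((13 - 1)/8) = 1.
That gives (1*33 + 4)/(1*8 + 1) = 37/9.
Compare the errors: |x - 33/8| = |449*8 - 33*109|/(109*8) = 5/872, and |x - 37/9| = |449*9 - 37*109|/(109*9) = 8/981.
Cross-multiplying, 5*981 = 4905 < 6976 = 8*872, so 5/872 is smaller: the convergent 33/8 is closer to x than 37/9.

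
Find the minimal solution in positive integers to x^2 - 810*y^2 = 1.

First expand sqrt(810) as a continued fraction. With x_i = (sqrt(810) + m_i)/d_i and (m_0, d_0) = (0, 1): a_0 = floor(sqrt(810)) = 28, since 28^2 = 784 <= 810 < 841 = 29^2.
Iterate m_{i+1} = d_i*a_i - m_i, d_{i+1} = (810 - m_{i+1}^2)/d_i, a_{i+1} = floor((a_0 + m_{i+1})/d_{i+1}):
  m_1 = 1*28 - 0 = 28, d_1 = (810 - 28^2)/1 = 26/1 = 26, a_1 = floor((28 + 28)/26) = 2.
  m_2 = 26*2 - 28 = 24, d_2 = (810 - 24^2)/26 = 234/26 = 9, a_2 = floor((28 + 24)/9) = 5.
  m_3 = 9*5 - 24 = 21, d_3 = (810 - 21^2)/9 = 369/9 = 41, a_3 = floor((28 + 21)/41) = 1.
  m_4 = 41*1 - 21 = 20, d_4 = (810 - 20^2)/41 = 410/41 = 10, a_4 = floor((28 + 20)/10) = 4.
  m_5 = 10*4 - 20 = 20, d_5 = (810 - 20^2)/10 = 410/10 = 41, a_5 = floor((28 + 20)/41) = 1.
  m_6 = 41*1 - 20 = 21, d_6 = (810 - 21^2)/41 = 369/41 = 9, a_6 = floor((28 + 21)/9) = 5.
  m_7 = 9*5 - 21 = 24, d_7 = (810 - 24^2)/9 = 234/9 = 26, a_7 = floor((28 + 24)/26) = 2.
  m_8 = 26*2 - 24 = 28, d_8 = (810 - 28^2)/26 = 26/26 = 1, a_8 = floor((28 + 28)/1) = 56.
  m_9 = 1*56 - 28 = 28, d_9 = (810 - 28^2)/1 = 26/1 = 26: (m_9, d_9) = (m_1, d_1) = (28, 26), so from here the quotients repeat a_1, ..., a_8; the period length is 8.
So sqrt(810) = [28; (2, 5, 1, 4, 1, 5, 2, 56)] with period length k = 8.
k is even, so the fundamental solution of x^2 - 810y^2 = 1 is (p_{k-1}, q_{k-1}) = (p_7, q_7); compute convergents through index 7.
Convergents (p_i = a_i*p_{i-1} + p_{i-2}, q_i = a_i*q_{i-1} + q_{i-2} with p_{-2}=0, p_{-1}=1, q_{-2}=1, q_{-1}=0):
  i=0: a_0=28, p_0 = 28*1 + 0 = 28, q_0 = 28*0 + 1 = 1.
  i=1: a_1=2, p_1 = 2*28 + 1 = 57, q_1 = 2*1 + 0 = 2.
  i=2: a_2=5, p_2 = 5*57 + 28 = 313, q_2 = 5*2 + 1 = 11.
  i=3: a_3=1, p_3 = 1*313 + 57 = 370, q_3 = 1*11 + 2 = 13.
  i=4: a_4=4, p_4 = 4*370 + 313 = 1793, q_4 = 4*13 + 11 = 63.
  i=5: a_5=1, p_5 = 1*1793 + 370 = 2163, q_5 = 1*63 + 13 = 76.
  i=6: a_6=5, p_6 = 5*2163 + 1793 = 12608, q_6 = 5*76 + 63 = 443.
  i=7: a_7=2, p_7 = 2*12608 + 2163 = 27379, q_7 = 2*443 + 76 = 962.
Check: 27379^2 - 810*962^2 = 749609641 - 749609640 = 1, so (x, y) = (27379, 962) solves the equation, and by the theorem it is the least positive solution.

(x, y) = (27379, 962)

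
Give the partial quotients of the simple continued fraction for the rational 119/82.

Run the Euclidean algorithm on 119 and 82; the successive quotients are the partial quotients a_0, a_1, ... (each step inverts the fractional part left over by the previous one):
  119 = 1*82 + 37, so a_0 = 1.
  82 = 2*37 + 8, so a_1 = 2.
  37 = 4*8 + 5, so a_2 = 4.
  8 = 1*5 + 3, so a_3 = 1.
  5 = 1*3 + 2, so a_4 = 1.
  3 = 1*2 + 1, so a_5 = 1.
  2 = 2*1 + 0, so a_6 = 2.
The remainder reaches 0 after 7 divisions, so the expansion has 7 partial quotients, read off in order.

[1; 2, 4, 1, 1, 1, 2]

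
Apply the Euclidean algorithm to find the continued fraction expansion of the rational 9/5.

Run the Euclidean algorithm on 9 and 5; the successive quotients are the partial quotients a_0, a_1, ... (each step inverts the fractional part left over by the previous one):
  9 = 1*5 + 4, so a_0 = 1.
  5 = 1*4 + 1, so a_1 = 1.
  4 = 4*1 + 0, so a_2 = 4.
The remainder reaches 0 after 3 divisions, so the expansion has 3 partial quotients, read off in order.

[1; 1, 4]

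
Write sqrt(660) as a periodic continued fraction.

Write x_i = (sqrt(660) + m_i)/d_i with (m_0, d_0) = (0, 1). a_0 = floor(sqrt(660)) = 25, since 25^2 = 625 <= 660 < 676 = 26^2.
Iterate m_{i+1} = d_i*a_i - m_i, d_{i+1} = (660 - m_{i+1}^2)/d_i, a_{i+1} = floor((a_0 + m_{i+1})/d_{i+1}):
  m_1 = 1*25 - 0 = 25, d_1 = (660 - 25^2)/1 = 35/1 = 35, a_1 = floor((25 + 25)/35) = 1.
  m_2 = 35*1 - 25 = 10, d_2 = (660 - 10^2)/35 = 560/35 = 16, a_2 = floor((25 + 10)/16) = 2.
  m_3 = 16*2 - 10 = 22, d_3 = (660 - 22^2)/16 = 176/16 = 11, a_3 = floor((25 + 22)/11) = 4.
  m_4 = 11*4 - 22 = 22, d_4 = (660 - 22^2)/11 = 176/11 = 16, a_4 = floor((25 + 22)/16) = 2.
  m_5 = 16*2 - 22 = 10, d_5 = (660 - 10^2)/16 = 560/16 = 35, a_5 = floor((25 + 10)/35) = 1.
  m_6 = 35*1 - 10 = 25, d_6 = (660 - 25^2)/35 = 35/35 = 1, a_6 = floor((25 + 25)/1) = 50.
  m_7 = 1*50 - 25 = 25, d_7 = (660 - 25^2)/1 = 35/1 = 35: (m_7, d_7) = (m_1, d_1) = (25, 35), so from here the quotients repeat a_1, ..., a_6; the period length is 6.
Hence the expansion of sqrt(660) is a_0 = 25 followed by the repeating block 1, 2, 4, 2, 1, 50 (period 6).

[25; (1, 2, 4, 2, 1, 50)]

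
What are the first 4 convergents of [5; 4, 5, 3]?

5/1, 21/4, 110/21, 351/67

Using the convergent recurrence p_i = a_i*p_{i-1} + p_{i-2}, q_i = a_i*q_{i-1} + q_{i-2} with p_{-2}=0, p_{-1}=1, q_{-2}=1, q_{-1}=0:
  i=0: a_0=5, p_0 = 5*1 + 0 = 5, q_0 = 5*0 + 1 = 1.
  i=1: a_1=4, p_1 = 4*5 + 1 = 21, q_1 = 4*1 + 0 = 4.
  i=2: a_2=5, p_2 = 5*21 + 5 = 110, q_2 = 5*4 + 1 = 21.
  i=3: a_3=3, p_3 = 3*110 + 21 = 351, q_3 = 3*21 + 4 = 67.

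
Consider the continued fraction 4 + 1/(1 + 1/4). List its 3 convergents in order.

4/1, 5/1, 24/5

Using the convergent recurrence p_i = a_i*p_{i-1} + p_{i-2}, q_i = a_i*q_{i-1} + q_{i-2} with p_{-2}=0, p_{-1}=1, q_{-2}=1, q_{-1}=0:
  i=0: a_0=4, p_0 = 4*1 + 0 = 4, q_0 = 4*0 + 1 = 1.
  i=1: a_1=1, p_1 = 1*4 + 1 = 5, q_1 = 1*1 + 0 = 1.
  i=2: a_2=4, p_2 = 4*5 + 4 = 24, q_2 = 4*1 + 1 = 5.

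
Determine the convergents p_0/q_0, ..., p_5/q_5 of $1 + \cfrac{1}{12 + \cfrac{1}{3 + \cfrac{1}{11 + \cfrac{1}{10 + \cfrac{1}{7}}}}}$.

1/1, 13/12, 40/37, 453/419, 4570/4227, 32443/30008

Using the convergent recurrence p_i = a_i*p_{i-1} + p_{i-2}, q_i = a_i*q_{i-1} + q_{i-2} with p_{-2}=0, p_{-1}=1, q_{-2}=1, q_{-1}=0:
  i=0: a_0=1, p_0 = 1*1 + 0 = 1, q_0 = 1*0 + 1 = 1.
  i=1: a_1=12, p_1 = 12*1 + 1 = 13, q_1 = 12*1 + 0 = 12.
  i=2: a_2=3, p_2 = 3*13 + 1 = 40, q_2 = 3*12 + 1 = 37.
  i=3: a_3=11, p_3 = 11*40 + 13 = 453, q_3 = 11*37 + 12 = 419.
  i=4: a_4=10, p_4 = 10*453 + 40 = 4570, q_4 = 10*419 + 37 = 4227.
  i=5: a_5=7, p_5 = 7*4570 + 453 = 32443, q_5 = 7*4227 + 419 = 30008.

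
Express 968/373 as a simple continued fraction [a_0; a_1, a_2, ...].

[2; 1, 1, 2, 7, 1, 8]

Run the Euclidean algorithm on 968 and 373; the successive quotients are the partial quotients a_0, a_1, ... (each step inverts the fractional part left over by the previous one):
  968 = 2*373 + 222, so a_0 = 2.
  373 = 1*222 + 151, so a_1 = 1.
  222 = 1*151 + 71, so a_2 = 1.
  151 = 2*71 + 9, so a_3 = 2.
  71 = 7*9 + 8, so a_4 = 7.
  9 = 1*8 + 1, so a_5 = 1.
  8 = 8*1 + 0, so a_6 = 8.
The remainder reaches 0 after 7 divisions, so the expansion has 7 partial quotients, read off in order.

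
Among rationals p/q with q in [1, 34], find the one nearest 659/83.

262/33

Expand x = 659/83 as a continued fraction with the Euclidean algorithm:
  659 = 7*83 + 78, so a_0 = 7.
  83 = 1*78 + 5, so a_1 = 1.
  78 = 15*5 + 3, so a_2 = 15.
  5 = 1*3 + 2, so a_3 = 1.
  3 = 1*2 + 1, so a_4 = 1.
  2 = 2*1 + 0, so a_5 = 2.
so x = [7; 1, 15, 1, 1, 2].
Convergents (p_i = a_i*p_{i-1} + p_{i-2}, q_i = a_i*q_{i-1} + q_{i-2} with p_{-2}=0, p_{-1}=1, q_{-2}=1, q_{-1}=0), until the denominator exceeds 34:
  i=0: a_0=7, p_0 = 7*1 + 0 = 7, q_0 = 7*0 + 1 = 1.
  i=1: a_1=1, p_1 = 1*7 + 1 = 8, q_1 = 1*1 + 0 = 1.
  i=2: a_2=15, p_2 = 15*8 + 7 = 127, q_2 = 15*1 + 1 = 16.
  i=3: a_3=1, p_3 = 1*127 + 8 = 135, q_3 = 1*16 + 1 = 17.
  i=4: a_4=1, p_4 = 1*135 + 127 = 262, q_4 = 1*17 + 16 = 33.
  i=5: a_5=2, p_5 = 2*262 + 135 = 659, q_5 = 2*33 + 17 = 83.
q_5 = 83 > 34, so the last convergent with denominator <= 34 is p_4/q_4 = 262/33.
The closest fraction with denominator <= 34 is either p_4/q_4 or the intermediate fraction (k*p_4 + p_3)/(k*q_4 + q_3) with the largest k >= 1 whose denominator stays <= 34; these approach x as k grows, and every other convergent or intermediate fraction in range is farther away.
Largest k: floor((34 - q_3)/q_4) = floor((34 - 17)/33) = 0.
Since k = 0, no intermediate fraction beyond p_4/q_4 has denominator <= 34, so the convergent 262/33 is the closest (its error is |659*33 - 262*83|/(83*33) = 1/2739).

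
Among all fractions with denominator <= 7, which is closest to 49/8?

43/7

Expand x = 49/8 as a continued fraction with the Euclidean algorithm:
  49 = 6*8 + 1, so a_0 = 6.
  8 = 8*1 + 0, so a_1 = 8.
so x = [6; 8].
Convergents (p_i = a_i*p_{i-1} + p_{i-2}, q_i = a_i*q_{i-1} + q_{i-2} with p_{-2}=0, p_{-1}=1, q_{-2}=1, q_{-1}=0), until the denominator exceeds 7:
  i=0: a_0=6, p_0 = 6*1 + 0 = 6, q_0 = 6*0 + 1 = 1.
  i=1: a_1=8, p_1 = 8*6 + 1 = 49, q_1 = 8*1 + 0 = 8.
q_1 = 8 > 7, so the last convergent with denominator <= 7 is p_0/q_0 = 6/1.
The closest fraction with denominator <= 7 is either p_0/q_0 or the intermediate fraction (k*p_0 + p_{-1})/(k*q_0 + q_{-1}) with the largest k >= 1 whose denominator stays <= 7; these approach x as k grows, and every other convergent or intermediate fraction in range is farther away.
Largest k: floor((7 - q_{-1})/q_0) = floor((7 - 0)/1) = 7 (using the seeds p_{-1} = 1, q_{-1} = 0).
That gives (7*6 + 1)/(7*1 + 0) = 43/7.
Compare the errors: |x - 6/1| = |49*1 - 6*8|/(8*1) = 1/8, and |x - 43/7| = |49*7 - 43*8|/(8*7) = 1/56.
Cross-multiplying, 1*8 = 8 < 56 = 1*56, so 1/56 is smaller: the intermediate fraction 43/7 is closer to x than 6/1.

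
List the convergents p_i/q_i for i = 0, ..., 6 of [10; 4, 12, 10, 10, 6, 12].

Using the convergent recurrence p_i = a_i*p_{i-1} + p_{i-2}, q_i = a_i*q_{i-1} + q_{i-2} with p_{-2}=0, p_{-1}=1, q_{-2}=1, q_{-1}=0:
  i=0: a_0=10, p_0 = 10*1 + 0 = 10, q_0 = 10*0 + 1 = 1.
  i=1: a_1=4, p_1 = 4*10 + 1 = 41, q_1 = 4*1 + 0 = 4.
  i=2: a_2=12, p_2 = 12*41 + 10 = 502, q_2 = 12*4 + 1 = 49.
  i=3: a_3=10, p_3 = 10*502 + 41 = 5061, q_3 = 10*49 + 4 = 494.
  i=4: a_4=10, p_4 = 10*5061 + 502 = 51112, q_4 = 10*494 + 49 = 4989.
  i=5: a_5=6, p_5 = 6*51112 + 5061 = 311733, q_5 = 6*4989 + 494 = 30428.
  i=6: a_6=12, p_6 = 12*311733 + 51112 = 3791908, q_6 = 12*30428 + 4989 = 370125.

10/1, 41/4, 502/49, 5061/494, 51112/4989, 311733/30428, 3791908/370125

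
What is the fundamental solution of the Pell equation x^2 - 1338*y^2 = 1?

(x, y) = (17308813, 473194)

First expand sqrt(1338) as a continued fraction. With x_i = (sqrt(1338) + m_i)/d_i and (m_0, d_0) = (0, 1): a_0 = floor(sqrt(1338)) = 36, since 36^2 = 1296 <= 1338 < 1369 = 37^2.
Iterate m_{i+1} = d_i*a_i - m_i, d_{i+1} = (1338 - m_{i+1}^2)/d_i, a_{i+1} = floor((a_0 + m_{i+1})/d_{i+1}):
  m_1 = 1*36 - 0 = 36, d_1 = (1338 - 36^2)/1 = 42/1 = 42, a_1 = floor((36 + 36)/42) = 1.
  m_2 = 42*1 - 36 = 6, d_2 = (1338 - 6^2)/42 = 1302/42 = 31, a_2 = floor((36 + 6)/31) = 1.
  m_3 = 31*1 - 6 = 25, d_3 = (1338 - 25^2)/31 = 713/31 = 23, a_3 = floor((36 + 25)/23) = 2.
  m_4 = 23*2 - 25 = 21, d_4 = (1338 - 21^2)/23 = 897/23 = 39, a_4 = floor((36 + 21)/39) = 1.
  m_5 = 39*1 - 21 = 18, d_5 = (1338 - 18^2)/39 = 1014/39 = 26, a_5 = floor((36 + 18)/26) = 2.
  m_6 = 26*2 - 18 = 34, d_6 = (1338 - 34^2)/26 = 182/26 = 7, a_6 = floor((36 + 34)/7) = 10.
  m_7 = 7*10 - 34 = 36, d_7 = (1338 - 36^2)/7 = 42/7 = 6, a_7 = floor((36 + 36)/6) = 12.
  m_8 = 6*12 - 36 = 36, d_8 = (1338 - 36^2)/6 = 42/6 = 7, a_8 = floor((36 + 36)/7) = 10.
  m_9 = 7*10 - 36 = 34, d_9 = (1338 - 34^2)/7 = 182/7 = 26, a_9 = floor((36 + 34)/26) = 2.
  m_10 = 26*2 - 34 = 18, d_10 = (1338 - 18^2)/26 = 1014/26 = 39, a_10 = floor((36 + 18)/39) = 1.
  m_11 = 39*1 - 18 = 21, d_11 = (1338 - 21^2)/39 = 897/39 = 23, a_11 = floor((36 + 21)/23) = 2.
  m_12 = 23*2 - 21 = 25, d_12 = (1338 - 25^2)/23 = 713/23 = 31, a_12 = floor((36 + 25)/31) = 1.
  m_13 = 31*1 - 25 = 6, d_13 = (1338 - 6^2)/31 = 1302/31 = 42, a_13 = floor((36 + 6)/42) = 1.
  m_14 = 42*1 - 6 = 36, d_14 = (1338 - 36^2)/42 = 42/42 = 1, a_14 = floor((36 + 36)/1) = 72.
  m_15 = 1*72 - 36 = 36, d_15 = (1338 - 36^2)/1 = 42/1 = 42: (m_15, d_15) = (m_1, d_1) = (36, 42), so from here the quotients repeat a_1, ..., a_14; the period length is 14.
So sqrt(1338) = [36; (1, 1, 2, 1, 2, 10, 12, 10, 2, 1, 2, 1, 1, 72)] with period length k = 14.
k is even, so the fundamental solution of x^2 - 1338y^2 = 1 is (p_{k-1}, q_{k-1}) = (p_13, q_13); compute convergents through index 13.
Convergents (p_i = a_i*p_{i-1} + p_{i-2}, q_i = a_i*q_{i-1} + q_{i-2} with p_{-2}=0, p_{-1}=1, q_{-2}=1, q_{-1}=0):
  i=0: a_0=36, p_0 = 36*1 + 0 = 36, q_0 = 36*0 + 1 = 1.
  i=1: a_1=1, p_1 = 1*36 + 1 = 37, q_1 = 1*1 + 0 = 1.
  i=2: a_2=1, p_2 = 1*37 + 36 = 73, q_2 = 1*1 + 1 = 2.
  i=3: a_3=2, p_3 = 2*73 + 37 = 183, q_3 = 2*2 + 1 = 5.
  i=4: a_4=1, p_4 = 1*183 + 73 = 256, q_4 = 1*5 + 2 = 7.
  i=5: a_5=2, p_5 = 2*256 + 183 = 695, q_5 = 2*7 + 5 = 19.
  i=6: a_6=10, p_6 = 10*695 + 256 = 7206, q_6 = 10*19 + 7 = 197.
  i=7: a_7=12, p_7 = 12*7206 + 695 = 87167, q_7 = 12*197 + 19 = 2383.
  i=8: a_8=10, p_8 = 10*87167 + 7206 = 878876, q_8 = 10*2383 + 197 = 24027.
  i=9: a_9=2, p_9 = 2*878876 + 87167 = 1844919, q_9 = 2*24027 + 2383 = 50437.
  i=10: a_10=1, p_10 = 1*1844919 + 878876 = 2723795, q_10 = 1*50437 + 24027 = 74464.
  i=11: a_11=2, p_11 = 2*2723795 + 1844919 = 7292509, q_11 = 2*74464 + 50437 = 199365.
  i=12: a_12=1, p_12 = 1*7292509 + 2723795 = 10016304, q_12 = 1*199365 + 74464 = 273829.
  i=13: a_13=1, p_13 = 1*10016304 + 7292509 = 17308813, q_13 = 1*273829 + 199365 = 473194.
Check: 17308813^2 - 1338*473194^2 = 299595007468969 - 299595007468968 = 1, so (x, y) = (17308813, 473194) solves the equation, and by the theorem it is the least positive solution.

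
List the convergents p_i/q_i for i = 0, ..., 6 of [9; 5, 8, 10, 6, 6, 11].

9/1, 46/5, 377/41, 3816/415, 23273/2531, 143454/15601, 1601267/174142

Using the convergent recurrence p_i = a_i*p_{i-1} + p_{i-2}, q_i = a_i*q_{i-1} + q_{i-2} with p_{-2}=0, p_{-1}=1, q_{-2}=1, q_{-1}=0:
  i=0: a_0=9, p_0 = 9*1 + 0 = 9, q_0 = 9*0 + 1 = 1.
  i=1: a_1=5, p_1 = 5*9 + 1 = 46, q_1 = 5*1 + 0 = 5.
  i=2: a_2=8, p_2 = 8*46 + 9 = 377, q_2 = 8*5 + 1 = 41.
  i=3: a_3=10, p_3 = 10*377 + 46 = 3816, q_3 = 10*41 + 5 = 415.
  i=4: a_4=6, p_4 = 6*3816 + 377 = 23273, q_4 = 6*415 + 41 = 2531.
  i=5: a_5=6, p_5 = 6*23273 + 3816 = 143454, q_5 = 6*2531 + 415 = 15601.
  i=6: a_6=11, p_6 = 11*143454 + 23273 = 1601267, q_6 = 11*15601 + 2531 = 174142.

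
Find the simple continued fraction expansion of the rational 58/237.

Run the Euclidean algorithm on 58 and 237; the successive quotients are the partial quotients a_0, a_1, ... (each step inverts the fractional part left over by the previous one):
  58 = 0*237 + 58, so a_0 = 0.
  237 = 4*58 + 5, so a_1 = 4.
  58 = 11*5 + 3, so a_2 = 11.
  5 = 1*3 + 2, so a_3 = 1.
  3 = 1*2 + 1, so a_4 = 1.
  2 = 2*1 + 0, so a_5 = 2.
The remainder reaches 0 after 6 divisions, so the expansion has 6 partial quotients, read off in order.

[0; 4, 11, 1, 1, 2]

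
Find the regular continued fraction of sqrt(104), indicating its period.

Write x_i = (sqrt(104) + m_i)/d_i with (m_0, d_0) = (0, 1). a_0 = floor(sqrt(104)) = 10, since 10^2 = 100 <= 104 < 121 = 11^2.
Iterate m_{i+1} = d_i*a_i - m_i, d_{i+1} = (104 - m_{i+1}^2)/d_i, a_{i+1} = floor((a_0 + m_{i+1})/d_{i+1}):
  m_1 = 1*10 - 0 = 10, d_1 = (104 - 10^2)/1 = 4/1 = 4, a_1 = floor((10 + 10)/4) = 5.
  m_2 = 4*5 - 10 = 10, d_2 = (104 - 10^2)/4 = 4/4 = 1, a_2 = floor((10 + 10)/1) = 20.
  m_3 = 1*20 - 10 = 10, d_3 = (104 - 10^2)/1 = 4/1 = 4: (m_3, d_3) = (m_1, d_1) = (10, 4), so from here the quotients repeat a_1, a_2; the period length is 2.
Hence the expansion of sqrt(104) is a_0 = 10 followed by the repeating block 5, 20 (period 2).

[10; (5, 20)]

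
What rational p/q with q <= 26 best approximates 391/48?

57/7

Expand x = 391/48 as a continued fraction with the Euclidean algorithm:
  391 = 8*48 + 7, so a_0 = 8.
  48 = 6*7 + 6, so a_1 = 6.
  7 = 1*6 + 1, so a_2 = 1.
  6 = 6*1 + 0, so a_3 = 6.
so x = [8; 6, 1, 6].
Convergents (p_i = a_i*p_{i-1} + p_{i-2}, q_i = a_i*q_{i-1} + q_{i-2} with p_{-2}=0, p_{-1}=1, q_{-2}=1, q_{-1}=0), until the denominator exceeds 26:
  i=0: a_0=8, p_0 = 8*1 + 0 = 8, q_0 = 8*0 + 1 = 1.
  i=1: a_1=6, p_1 = 6*8 + 1 = 49, q_1 = 6*1 + 0 = 6.
  i=2: a_2=1, p_2 = 1*49 + 8 = 57, q_2 = 1*6 + 1 = 7.
  i=3: a_3=6, p_3 = 6*57 + 49 = 391, q_3 = 6*7 + 6 = 48.
q_3 = 48 > 26, so the last convergent with denominator <= 26 is p_2/q_2 = 57/7.
The closest fraction with denominator <= 26 is either p_2/q_2 or the intermediate fraction (k*p_2 + p_1)/(k*q_2 + q_1) with the largest k >= 1 whose denominator stays <= 26; these approach x as k grows, and every other convergent or intermediate fraction in range is farther away.
Largest k: floor((26 - q_1)/q_2) = floor((26 - 6)/7) = 2.
That gives (2*57 + 49)/(2*7 + 6) = 163/20.
Compare the errors: |x - 57/7| = |391*7 - 57*48|/(48*7) = 1/336, and |x - 163/20| = |391*20 - 163*48|/(48*20) = 4/960.
Cross-multiplying, 1*960 = 960 < 1344 = 4*336, so 1/336 is smaller: the convergent 57/7 is closer to x than 163/20.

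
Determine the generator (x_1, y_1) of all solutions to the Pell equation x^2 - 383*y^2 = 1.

(x, y) = (18768, 959)

First expand sqrt(383) as a continued fraction. With x_i = (sqrt(383) + m_i)/d_i and (m_0, d_0) = (0, 1): a_0 = floor(sqrt(383)) = 19, since 19^2 = 361 <= 383 < 400 = 20^2.
Iterate m_{i+1} = d_i*a_i - m_i, d_{i+1} = (383 - m_{i+1}^2)/d_i, a_{i+1} = floor((a_0 + m_{i+1})/d_{i+1}):
  m_1 = 1*19 - 0 = 19, d_1 = (383 - 19^2)/1 = 22/1 = 22, a_1 = floor((19 + 19)/22) = 1.
  m_2 = 22*1 - 19 = 3, d_2 = (383 - 3^2)/22 = 374/22 = 17, a_2 = floor((19 + 3)/17) = 1.
  m_3 = 17*1 - 3 = 14, d_3 = (383 - 14^2)/17 = 187/17 = 11, a_3 = floor((19 + 14)/11) = 3.
  m_4 = 11*3 - 14 = 19, d_4 = (383 - 19^2)/11 = 22/11 = 2, a_4 = floor((19 + 19)/2) = 19.
  m_5 = 2*19 - 19 = 19, d_5 = (383 - 19^2)/2 = 22/2 = 11, a_5 = floor((19 + 19)/11) = 3.
  m_6 = 11*3 - 19 = 14, d_6 = (383 - 14^2)/11 = 187/11 = 17, a_6 = floor((19 + 14)/17) = 1.
  m_7 = 17*1 - 14 = 3, d_7 = (383 - 3^2)/17 = 374/17 = 22, a_7 = floor((19 + 3)/22) = 1.
  m_8 = 22*1 - 3 = 19, d_8 = (383 - 19^2)/22 = 22/22 = 1, a_8 = floor((19 + 19)/1) = 38.
  m_9 = 1*38 - 19 = 19, d_9 = (383 - 19^2)/1 = 22/1 = 22: (m_9, d_9) = (m_1, d_1) = (19, 22), so from here the quotients repeat a_1, ..., a_8; the period length is 8.
So sqrt(383) = [19; (1, 1, 3, 19, 3, 1, 1, 38)] with period length k = 8.
k is even, so the fundamental solution of x^2 - 383y^2 = 1 is (p_{k-1}, q_{k-1}) = (p_7, q_7); compute convergents through index 7.
Convergents (p_i = a_i*p_{i-1} + p_{i-2}, q_i = a_i*q_{i-1} + q_{i-2} with p_{-2}=0, p_{-1}=1, q_{-2}=1, q_{-1}=0):
  i=0: a_0=19, p_0 = 19*1 + 0 = 19, q_0 = 19*0 + 1 = 1.
  i=1: a_1=1, p_1 = 1*19 + 1 = 20, q_1 = 1*1 + 0 = 1.
  i=2: a_2=1, p_2 = 1*20 + 19 = 39, q_2 = 1*1 + 1 = 2.
  i=3: a_3=3, p_3 = 3*39 + 20 = 137, q_3 = 3*2 + 1 = 7.
  i=4: a_4=19, p_4 = 19*137 + 39 = 2642, q_4 = 19*7 + 2 = 135.
  i=5: a_5=3, p_5 = 3*2642 + 137 = 8063, q_5 = 3*135 + 7 = 412.
  i=6: a_6=1, p_6 = 1*8063 + 2642 = 10705, q_6 = 1*412 + 135 = 547.
  i=7: a_7=1, p_7 = 1*10705 + 8063 = 18768, q_7 = 1*547 + 412 = 959.
Check: 18768^2 - 383*959^2 = 352237824 - 352237823 = 1, so (x, y) = (18768, 959) solves the equation, and by the theorem it is the least positive solution.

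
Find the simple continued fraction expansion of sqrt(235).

[15; (3, 30)]

Write x_i = (sqrt(235) + m_i)/d_i with (m_0, d_0) = (0, 1). a_0 = floor(sqrt(235)) = 15, since 15^2 = 225 <= 235 < 256 = 16^2.
Iterate m_{i+1} = d_i*a_i - m_i, d_{i+1} = (235 - m_{i+1}^2)/d_i, a_{i+1} = floor((a_0 + m_{i+1})/d_{i+1}):
  m_1 = 1*15 - 0 = 15, d_1 = (235 - 15^2)/1 = 10/1 = 10, a_1 = floor((15 + 15)/10) = 3.
  m_2 = 10*3 - 15 = 15, d_2 = (235 - 15^2)/10 = 10/10 = 1, a_2 = floor((15 + 15)/1) = 30.
  m_3 = 1*30 - 15 = 15, d_3 = (235 - 15^2)/1 = 10/1 = 10: (m_3, d_3) = (m_1, d_1) = (15, 10), so from here the quotients repeat a_1, a_2; the period length is 2.
Hence the expansion of sqrt(235) is a_0 = 15 followed by the repeating block 3, 30 (period 2).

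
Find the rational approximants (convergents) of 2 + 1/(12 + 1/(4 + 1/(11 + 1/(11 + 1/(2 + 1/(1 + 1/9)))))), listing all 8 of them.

2/1, 25/12, 102/49, 1147/551, 12719/6110, 26585/12771, 39304/18881, 380321/182700

Using the convergent recurrence p_i = a_i*p_{i-1} + p_{i-2}, q_i = a_i*q_{i-1} + q_{i-2} with p_{-2}=0, p_{-1}=1, q_{-2}=1, q_{-1}=0:
  i=0: a_0=2, p_0 = 2*1 + 0 = 2, q_0 = 2*0 + 1 = 1.
  i=1: a_1=12, p_1 = 12*2 + 1 = 25, q_1 = 12*1 + 0 = 12.
  i=2: a_2=4, p_2 = 4*25 + 2 = 102, q_2 = 4*12 + 1 = 49.
  i=3: a_3=11, p_3 = 11*102 + 25 = 1147, q_3 = 11*49 + 12 = 551.
  i=4: a_4=11, p_4 = 11*1147 + 102 = 12719, q_4 = 11*551 + 49 = 6110.
  i=5: a_5=2, p_5 = 2*12719 + 1147 = 26585, q_5 = 2*6110 + 551 = 12771.
  i=6: a_6=1, p_6 = 1*26585 + 12719 = 39304, q_6 = 1*12771 + 6110 = 18881.
  i=7: a_7=9, p_7 = 9*39304 + 26585 = 380321, q_7 = 9*18881 + 12771 = 182700.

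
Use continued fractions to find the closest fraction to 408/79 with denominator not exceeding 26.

31/6

Expand x = 408/79 as a continued fraction with the Euclidean algorithm:
  408 = 5*79 + 13, so a_0 = 5.
  79 = 6*13 + 1, so a_1 = 6.
  13 = 13*1 + 0, so a_2 = 13.
so x = [5; 6, 13].
Convergents (p_i = a_i*p_{i-1} + p_{i-2}, q_i = a_i*q_{i-1} + q_{i-2} with p_{-2}=0, p_{-1}=1, q_{-2}=1, q_{-1}=0), until the denominator exceeds 26:
  i=0: a_0=5, p_0 = 5*1 + 0 = 5, q_0 = 5*0 + 1 = 1.
  i=1: a_1=6, p_1 = 6*5 + 1 = 31, q_1 = 6*1 + 0 = 6.
  i=2: a_2=13, p_2 = 13*31 + 5 = 408, q_2 = 13*6 + 1 = 79.
q_2 = 79 > 26, so the last convergent with denominator <= 26 is p_1/q_1 = 31/6.
The closest fraction with denominator <= 26 is either p_1/q_1 or the intermediate fraction (k*p_1 + p_0)/(k*q_1 + q_0) with the largest k >= 1 whose denominator stays <= 26; these approach x as k grows, and every other convergent or intermediate fraction in range is farther away.
Largest k: floor((26 - q_0)/q_1) = floor((26 - 1)/6) = 4.
That gives (4*31 + 5)/(4*6 + 1) = 129/25.
Compare the errors: |x - 31/6| = |408*6 - 31*79|/(79*6) = 1/474, and |x - 129/25| = |408*25 - 129*79|/(79*25) = 9/1975.
Cross-multiplying, 1*1975 = 1975 < 4266 = 9*474, so 1/474 is smaller: the convergent 31/6 is closer to x than 129/25.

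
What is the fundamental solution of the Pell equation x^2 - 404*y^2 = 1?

(x, y) = (201, 10)

First expand sqrt(404) as a continued fraction. With x_i = (sqrt(404) + m_i)/d_i and (m_0, d_0) = (0, 1): a_0 = floor(sqrt(404)) = 20, since 20^2 = 400 <= 404 < 441 = 21^2.
Iterate m_{i+1} = d_i*a_i - m_i, d_{i+1} = (404 - m_{i+1}^2)/d_i, a_{i+1} = floor((a_0 + m_{i+1})/d_{i+1}):
  m_1 = 1*20 - 0 = 20, d_1 = (404 - 20^2)/1 = 4/1 = 4, a_1 = floor((20 + 20)/4) = 10.
  m_2 = 4*10 - 20 = 20, d_2 = (404 - 20^2)/4 = 4/4 = 1, a_2 = floor((20 + 20)/1) = 40.
  m_3 = 1*40 - 20 = 20, d_3 = (404 - 20^2)/1 = 4/1 = 4: (m_3, d_3) = (m_1, d_1) = (20, 4), so from here the quotients repeat a_1, a_2; the period length is 2.
So sqrt(404) = [20; (10, 40)] with period length k = 2.
k is even, so the fundamental solution of x^2 - 404y^2 = 1 is (p_{k-1}, q_{k-1}) = (p_1, q_1); compute convergents through index 1.
Convergents (p_i = a_i*p_{i-1} + p_{i-2}, q_i = a_i*q_{i-1} + q_{i-2} with p_{-2}=0, p_{-1}=1, q_{-2}=1, q_{-1}=0):
  i=0: a_0=20, p_0 = 20*1 + 0 = 20, q_0 = 20*0 + 1 = 1.
  i=1: a_1=10, p_1 = 10*20 + 1 = 201, q_1 = 10*1 + 0 = 10.
Check: 201^2 - 404*10^2 = 40401 - 40400 = 1, so (x, y) = (201, 10) solves the equation, and by the theorem it is the least positive solution.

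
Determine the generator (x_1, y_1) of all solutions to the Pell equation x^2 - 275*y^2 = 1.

(x, y) = (199, 12)

First expand sqrt(275) as a continued fraction. With x_i = (sqrt(275) + m_i)/d_i and (m_0, d_0) = (0, 1): a_0 = floor(sqrt(275)) = 16, since 16^2 = 256 <= 275 < 289 = 17^2.
Iterate m_{i+1} = d_i*a_i - m_i, d_{i+1} = (275 - m_{i+1}^2)/d_i, a_{i+1} = floor((a_0 + m_{i+1})/d_{i+1}):
  m_1 = 1*16 - 0 = 16, d_1 = (275 - 16^2)/1 = 19/1 = 19, a_1 = floor((16 + 16)/19) = 1.
  m_2 = 19*1 - 16 = 3, d_2 = (275 - 3^2)/19 = 266/19 = 14, a_2 = floor((16 + 3)/14) = 1.
  m_3 = 14*1 - 3 = 11, d_3 = (275 - 11^2)/14 = 154/14 = 11, a_3 = floor((16 + 11)/11) = 2.
  m_4 = 11*2 - 11 = 11, d_4 = (275 - 11^2)/11 = 154/11 = 14, a_4 = floor((16 + 11)/14) = 1.
  m_5 = 14*1 - 11 = 3, d_5 = (275 - 3^2)/14 = 266/14 = 19, a_5 = floor((16 + 3)/19) = 1.
  m_6 = 19*1 - 3 = 16, d_6 = (275 - 16^2)/19 = 19/19 = 1, a_6 = floor((16 + 16)/1) = 32.
  m_7 = 1*32 - 16 = 16, d_7 = (275 - 16^2)/1 = 19/1 = 19: (m_7, d_7) = (m_1, d_1) = (16, 19), so from here the quotients repeat a_1, ..., a_6; the period length is 6.
So sqrt(275) = [16; (1, 1, 2, 1, 1, 32)] with period length k = 6.
k is even, so the fundamental solution of x^2 - 275y^2 = 1 is (p_{k-1}, q_{k-1}) = (p_5, q_5); compute convergents through index 5.
Convergents (p_i = a_i*p_{i-1} + p_{i-2}, q_i = a_i*q_{i-1} + q_{i-2} with p_{-2}=0, p_{-1}=1, q_{-2}=1, q_{-1}=0):
  i=0: a_0=16, p_0 = 16*1 + 0 = 16, q_0 = 16*0 + 1 = 1.
  i=1: a_1=1, p_1 = 1*16 + 1 = 17, q_1 = 1*1 + 0 = 1.
  i=2: a_2=1, p_2 = 1*17 + 16 = 33, q_2 = 1*1 + 1 = 2.
  i=3: a_3=2, p_3 = 2*33 + 17 = 83, q_3 = 2*2 + 1 = 5.
  i=4: a_4=1, p_4 = 1*83 + 33 = 116, q_4 = 1*5 + 2 = 7.
  i=5: a_5=1, p_5 = 1*116 + 83 = 199, q_5 = 1*7 + 5 = 12.
Check: 199^2 - 275*12^2 = 39601 - 39600 = 1, so (x, y) = (199, 12) solves the equation, and by the theorem it is the least positive solution.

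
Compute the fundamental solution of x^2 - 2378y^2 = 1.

First expand sqrt(2378) as a continued fraction. With x_i = (sqrt(2378) + m_i)/d_i and (m_0, d_0) = (0, 1): a_0 = floor(sqrt(2378)) = 48, since 48^2 = 2304 <= 2378 < 2401 = 49^2.
Iterate m_{i+1} = d_i*a_i - m_i, d_{i+1} = (2378 - m_{i+1}^2)/d_i, a_{i+1} = floor((a_0 + m_{i+1})/d_{i+1}):
  m_1 = 1*48 - 0 = 48, d_1 = (2378 - 48^2)/1 = 74/1 = 74, a_1 = floor((48 + 48)/74) = 1.
  m_2 = 74*1 - 48 = 26, d_2 = (2378 - 26^2)/74 = 1702/74 = 23, a_2 = floor((48 + 26)/23) = 3.
  m_3 = 23*3 - 26 = 43, d_3 = (2378 - 43^2)/23 = 529/23 = 23, a_3 = floor((48 + 43)/23) = 3.
  m_4 = 23*3 - 43 = 26, d_4 = (2378 - 26^2)/23 = 1702/23 = 74, a_4 = floor((48 + 26)/74) = 1.
  m_5 = 74*1 - 26 = 48, d_5 = (2378 - 48^2)/74 = 74/74 = 1, a_5 = floor((48 + 48)/1) = 96.
  m_6 = 1*96 - 48 = 48, d_6 = (2378 - 48^2)/1 = 74/1 = 74: (m_6, d_6) = (m_1, d_1) = (48, 74), so from here the quotients repeat a_1, ..., a_5; the period length is 5.
So sqrt(2378) = [48; (1, 3, 3, 1, 96)] with period length k = 5.
k is odd, so (p_{k-1}, q_{k-1}) only solves x^2 - 2378y^2 = -1 and the fundamental solution of x^2 - 2378y^2 = 1 is (p_{2k-1}, q_{2k-1}) = (p_9, q_9); compute convergents through index 9, running through the period twice.
Convergents (p_i = a_i*p_{i-1} + p_{i-2}, q_i = a_i*q_{i-1} + q_{i-2} with p_{-2}=0, p_{-1}=1, q_{-2}=1, q_{-1}=0):
  i=0: a_0=48, p_0 = 48*1 + 0 = 48, q_0 = 48*0 + 1 = 1.
  i=1: a_1=1, p_1 = 1*48 + 1 = 49, q_1 = 1*1 + 0 = 1.
  i=2: a_2=3, p_2 = 3*49 + 48 = 195, q_2 = 3*1 + 1 = 4.
  i=3: a_3=3, p_3 = 3*195 + 49 = 634, q_3 = 3*4 + 1 = 13.
  i=4: a_4=1, p_4 = 1*634 + 195 = 829, q_4 = 1*13 + 4 = 17.
  i=5: a_5=96, p_5 = 96*829 + 634 = 80218, q_5 = 96*17 + 13 = 1645.
  i=6: a_6=1, p_6 = 1*80218 + 829 = 81047, q_6 = 1*1645 + 17 = 1662.
  i=7: a_7=3, p_7 = 3*81047 + 80218 = 323359, q_7 = 3*1662 + 1645 = 6631.
  i=8: a_8=3, p_8 = 3*323359 + 81047 = 1051124, q_8 = 3*6631 + 1662 = 21555.
  i=9: a_9=1, p_9 = 1*1051124 + 323359 = 1374483, q_9 = 1*21555 + 6631 = 28186.
Indeed p_4^2 - 2378*q_4^2 = 687241 - 687242 = -1, not +1.
Check: 1374483^2 - 2378*28186^2 = 1889203517289 - 1889203517288 = 1, so (x, y) = (1374483, 28186) solves the equation, and by the theorem it is the least positive solution.

(x, y) = (1374483, 28186)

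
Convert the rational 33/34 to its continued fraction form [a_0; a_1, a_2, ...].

Run the Euclidean algorithm on 33 and 34; the successive quotients are the partial quotients a_0, a_1, ... (each step inverts the fractional part left over by the previous one):
  33 = 0*34 + 33, so a_0 = 0.
  34 = 1*33 + 1, so a_1 = 1.
  33 = 33*1 + 0, so a_2 = 33.
The remainder reaches 0 after 3 divisions, so the expansion has 3 partial quotients, read off in order.

[0; 1, 33]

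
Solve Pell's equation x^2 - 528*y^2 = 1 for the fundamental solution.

First expand sqrt(528) as a continued fraction. With x_i = (sqrt(528) + m_i)/d_i and (m_0, d_0) = (0, 1): a_0 = floor(sqrt(528)) = 22, since 22^2 = 484 <= 528 < 529 = 23^2.
Iterate m_{i+1} = d_i*a_i - m_i, d_{i+1} = (528 - m_{i+1}^2)/d_i, a_{i+1} = floor((a_0 + m_{i+1})/d_{i+1}):
  m_1 = 1*22 - 0 = 22, d_1 = (528 - 22^2)/1 = 44/1 = 44, a_1 = floor((22 + 22)/44) = 1.
  m_2 = 44*1 - 22 = 22, d_2 = (528 - 22^2)/44 = 44/44 = 1, a_2 = floor((22 + 22)/1) = 44.
  m_3 = 1*44 - 22 = 22, d_3 = (528 - 22^2)/1 = 44/1 = 44: (m_3, d_3) = (m_1, d_1) = (22, 44), so from here the quotients repeat a_1, a_2; the period length is 2.
So sqrt(528) = [22; (1, 44)] with period length k = 2.
k is even, so the fundamental solution of x^2 - 528y^2 = 1 is (p_{k-1}, q_{k-1}) = (p_1, q_1); compute convergents through index 1.
Convergents (p_i = a_i*p_{i-1} + p_{i-2}, q_i = a_i*q_{i-1} + q_{i-2} with p_{-2}=0, p_{-1}=1, q_{-2}=1, q_{-1}=0):
  i=0: a_0=22, p_0 = 22*1 + 0 = 22, q_0 = 22*0 + 1 = 1.
  i=1: a_1=1, p_1 = 1*22 + 1 = 23, q_1 = 1*1 + 0 = 1.
Check: 23^2 - 528*1^2 = 529 - 528 = 1, so (x, y) = (23, 1) solves the equation, and by the theorem it is the least positive solution.

(x, y) = (23, 1)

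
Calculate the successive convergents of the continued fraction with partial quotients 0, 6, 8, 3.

Using the convergent recurrence p_i = a_i*p_{i-1} + p_{i-2}, q_i = a_i*q_{i-1} + q_{i-2} with p_{-2}=0, p_{-1}=1, q_{-2}=1, q_{-1}=0:
  i=0: a_0=0, p_0 = 0*1 + 0 = 0, q_0 = 0*0 + 1 = 1.
  i=1: a_1=6, p_1 = 6*0 + 1 = 1, q_1 = 6*1 + 0 = 6.
  i=2: a_2=8, p_2 = 8*1 + 0 = 8, q_2 = 8*6 + 1 = 49.
  i=3: a_3=3, p_3 = 3*8 + 1 = 25, q_3 = 3*49 + 6 = 153.

0/1, 1/6, 8/49, 25/153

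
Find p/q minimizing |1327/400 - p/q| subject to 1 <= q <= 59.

136/41

Expand x = 1327/400 as a continued fraction with the Euclidean algorithm:
  1327 = 3*400 + 127, so a_0 = 3.
  400 = 3*127 + 19, so a_1 = 3.
  127 = 6*19 + 13, so a_2 = 6.
  19 = 1*13 + 6, so a_3 = 1.
  13 = 2*6 + 1, so a_4 = 2.
  6 = 6*1 + 0, so a_5 = 6.
so x = [3; 3, 6, 1, 2, 6].
Convergents (p_i = a_i*p_{i-1} + p_{i-2}, q_i = a_i*q_{i-1} + q_{i-2} with p_{-2}=0, p_{-1}=1, q_{-2}=1, q_{-1}=0), until the denominator exceeds 59:
  i=0: a_0=3, p_0 = 3*1 + 0 = 3, q_0 = 3*0 + 1 = 1.
  i=1: a_1=3, p_1 = 3*3 + 1 = 10, q_1 = 3*1 + 0 = 3.
  i=2: a_2=6, p_2 = 6*10 + 3 = 63, q_2 = 6*3 + 1 = 19.
  i=3: a_3=1, p_3 = 1*63 + 10 = 73, q_3 = 1*19 + 3 = 22.
  i=4: a_4=2, p_4 = 2*73 + 63 = 209, q_4 = 2*22 + 19 = 63.
q_4 = 63 > 59, so the last convergent with denominator <= 59 is p_3/q_3 = 73/22.
The closest fraction with denominator <= 59 is either p_3/q_3 or the intermediate fraction (k*p_3 + p_2)/(k*q_3 + q_2) with the largest k >= 1 whose denominator stays <= 59; these approach x as k grows, and every other convergent or intermediate fraction in range is farther away.
Largest k: floor((59 - q_2)/q_3) = floor((59 - 19)/22) = 1.
That gives (1*73 + 63)/(1*22 + 19) = 136/41.
Compare the errors: |x - 73/22| = |1327*22 - 73*400|/(400*22) = 6/8800, and |x - 136/41| = |1327*41 - 136*400|/(400*41) = 7/16400.
Cross-multiplying, 7*8800 = 61600 < 98400 = 6*16400, so 7/16400 is smaller: the intermediate fraction 136/41 is closer to x than 73/22.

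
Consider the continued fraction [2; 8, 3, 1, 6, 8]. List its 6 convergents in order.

2/1, 17/8, 53/25, 70/33, 473/223, 3854/1817

Using the convergent recurrence p_i = a_i*p_{i-1} + p_{i-2}, q_i = a_i*q_{i-1} + q_{i-2} with p_{-2}=0, p_{-1}=1, q_{-2}=1, q_{-1}=0:
  i=0: a_0=2, p_0 = 2*1 + 0 = 2, q_0 = 2*0 + 1 = 1.
  i=1: a_1=8, p_1 = 8*2 + 1 = 17, q_1 = 8*1 + 0 = 8.
  i=2: a_2=3, p_2 = 3*17 + 2 = 53, q_2 = 3*8 + 1 = 25.
  i=3: a_3=1, p_3 = 1*53 + 17 = 70, q_3 = 1*25 + 8 = 33.
  i=4: a_4=6, p_4 = 6*70 + 53 = 473, q_4 = 6*33 + 25 = 223.
  i=5: a_5=8, p_5 = 8*473 + 70 = 3854, q_5 = 8*223 + 33 = 1817.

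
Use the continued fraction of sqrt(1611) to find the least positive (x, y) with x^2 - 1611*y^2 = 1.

First expand sqrt(1611) as a continued fraction. With x_i = (sqrt(1611) + m_i)/d_i and (m_0, d_0) = (0, 1): a_0 = floor(sqrt(1611)) = 40, since 40^2 = 1600 <= 1611 < 1681 = 41^2.
Iterate m_{i+1} = d_i*a_i - m_i, d_{i+1} = (1611 - m_{i+1}^2)/d_i, a_{i+1} = floor((a_0 + m_{i+1})/d_{i+1}):
  m_1 = 1*40 - 0 = 40, d_1 = (1611 - 40^2)/1 = 11/1 = 11, a_1 = floor((40 + 40)/11) = 7.
  m_2 = 11*7 - 40 = 37, d_2 = (1611 - 37^2)/11 = 242/11 = 22, a_2 = floor((40 + 37)/22) = 3.
  m_3 = 22*3 - 37 = 29, d_3 = (1611 - 29^2)/22 = 770/22 = 35, a_3 = floor((40 + 29)/35) = 1.
  m_4 = 35*1 - 29 = 6, d_4 = (1611 - 6^2)/35 = 1575/35 = 45, a_4 = floor((40 + 6)/45) = 1.
  m_5 = 45*1 - 6 = 39, d_5 = (1611 - 39^2)/45 = 90/45 = 2, a_5 = floor((40 + 39)/2) = 39.
  m_6 = 2*39 - 39 = 39, d_6 = (1611 - 39^2)/2 = 90/2 = 45, a_6 = floor((40 + 39)/45) = 1.
  m_7 = 45*1 - 39 = 6, d_7 = (1611 - 6^2)/45 = 1575/45 = 35, a_7 = floor((40 + 6)/35) = 1.
  m_8 = 35*1 - 6 = 29, d_8 = (1611 - 29^2)/35 = 770/35 = 22, a_8 = floor((40 + 29)/22) = 3.
  m_9 = 22*3 - 29 = 37, d_9 = (1611 - 37^2)/22 = 242/22 = 11, a_9 = floor((40 + 37)/11) = 7.
  m_10 = 11*7 - 37 = 40, d_10 = (1611 - 40^2)/11 = 11/11 = 1, a_10 = floor((40 + 40)/1) = 80.
  m_11 = 1*80 - 40 = 40, d_11 = (1611 - 40^2)/1 = 11/1 = 11: (m_11, d_11) = (m_1, d_1) = (40, 11), so from here the quotients repeat a_1, ..., a_10; the period length is 10.
So sqrt(1611) = [40; (7, 3, 1, 1, 39, 1, 1, 3, 7, 80)] with period length k = 10.
k is even, so the fundamental solution of x^2 - 1611y^2 = 1 is (p_{k-1}, q_{k-1}) = (p_9, q_9); compute convergents through index 9.
Convergents (p_i = a_i*p_{i-1} + p_{i-2}, q_i = a_i*q_{i-1} + q_{i-2} with p_{-2}=0, p_{-1}=1, q_{-2}=1, q_{-1}=0):
  i=0: a_0=40, p_0 = 40*1 + 0 = 40, q_0 = 40*0 + 1 = 1.
  i=1: a_1=7, p_1 = 7*40 + 1 = 281, q_1 = 7*1 + 0 = 7.
  i=2: a_2=3, p_2 = 3*281 + 40 = 883, q_2 = 3*7 + 1 = 22.
  i=3: a_3=1, p_3 = 1*883 + 281 = 1164, q_3 = 1*22 + 7 = 29.
  i=4: a_4=1, p_4 = 1*1164 + 883 = 2047, q_4 = 1*29 + 22 = 51.
  i=5: a_5=39, p_5 = 39*2047 + 1164 = 80997, q_5 = 39*51 + 29 = 2018.
  i=6: a_6=1, p_6 = 1*80997 + 2047 = 83044, q_6 = 1*2018 + 51 = 2069.
  i=7: a_7=1, p_7 = 1*83044 + 80997 = 164041, q_7 = 1*2069 + 2018 = 4087.
  i=8: a_8=3, p_8 = 3*164041 + 83044 = 575167, q_8 = 3*4087 + 2069 = 14330.
  i=9: a_9=7, p_9 = 7*575167 + 164041 = 4190210, q_9 = 7*14330 + 4087 = 104397.
Check: 4190210^2 - 1611*104397^2 = 17557859844100 - 17557859844099 = 1, so (x, y) = (4190210, 104397) solves the equation, and by the theorem it is the least positive solution.

(x, y) = (4190210, 104397)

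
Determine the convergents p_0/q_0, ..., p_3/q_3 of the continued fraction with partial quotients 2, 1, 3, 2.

Using the convergent recurrence p_i = a_i*p_{i-1} + p_{i-2}, q_i = a_i*q_{i-1} + q_{i-2} with p_{-2}=0, p_{-1}=1, q_{-2}=1, q_{-1}=0:
  i=0: a_0=2, p_0 = 2*1 + 0 = 2, q_0 = 2*0 + 1 = 1.
  i=1: a_1=1, p_1 = 1*2 + 1 = 3, q_1 = 1*1 + 0 = 1.
  i=2: a_2=3, p_2 = 3*3 + 2 = 11, q_2 = 3*1 + 1 = 4.
  i=3: a_3=2, p_3 = 2*11 + 3 = 25, q_3 = 2*4 + 1 = 9.

2/1, 3/1, 11/4, 25/9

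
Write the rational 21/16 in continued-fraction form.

[1; 3, 5]

Run the Euclidean algorithm on 21 and 16; the successive quotients are the partial quotients a_0, a_1, ... (each step inverts the fractional part left over by the previous one):
  21 = 1*16 + 5, so a_0 = 1.
  16 = 3*5 + 1, so a_1 = 3.
  5 = 5*1 + 0, so a_2 = 5.
The remainder reaches 0 after 3 divisions, so the expansion has 3 partial quotients, read off in order.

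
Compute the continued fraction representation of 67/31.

[2; 6, 5]

Run the Euclidean algorithm on 67 and 31; the successive quotients are the partial quotients a_0, a_1, ... (each step inverts the fractional part left over by the previous one):
  67 = 2*31 + 5, so a_0 = 2.
  31 = 6*5 + 1, so a_1 = 6.
  5 = 5*1 + 0, so a_2 = 5.
The remainder reaches 0 after 3 divisions, so the expansion has 3 partial quotients, read off in order.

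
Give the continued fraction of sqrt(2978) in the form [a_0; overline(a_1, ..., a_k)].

[54; overline(1, 1, 3, 54, 3, 1, 1, 108)]

Write x_i = (sqrt(2978) + m_i)/d_i with (m_0, d_0) = (0, 1). a_0 = floor(sqrt(2978)) = 54, since 54^2 = 2916 <= 2978 < 3025 = 55^2.
Iterate m_{i+1} = d_i*a_i - m_i, d_{i+1} = (2978 - m_{i+1}^2)/d_i, a_{i+1} = floor((a_0 + m_{i+1})/d_{i+1}):
  m_1 = 1*54 - 0 = 54, d_1 = (2978 - 54^2)/1 = 62/1 = 62, a_1 = floor((54 + 54)/62) = 1.
  m_2 = 62*1 - 54 = 8, d_2 = (2978 - 8^2)/62 = 2914/62 = 47, a_2 = floor((54 + 8)/47) = 1.
  m_3 = 47*1 - 8 = 39, d_3 = (2978 - 39^2)/47 = 1457/47 = 31, a_3 = floor((54 + 39)/31) = 3.
  m_4 = 31*3 - 39 = 54, d_4 = (2978 - 54^2)/31 = 62/31 = 2, a_4 = floor((54 + 54)/2) = 54.
  m_5 = 2*54 - 54 = 54, d_5 = (2978 - 54^2)/2 = 62/2 = 31, a_5 = floor((54 + 54)/31) = 3.
  m_6 = 31*3 - 54 = 39, d_6 = (2978 - 39^2)/31 = 1457/31 = 47, a_6 = floor((54 + 39)/47) = 1.
  m_7 = 47*1 - 39 = 8, d_7 = (2978 - 8^2)/47 = 2914/47 = 62, a_7 = floor((54 + 8)/62) = 1.
  m_8 = 62*1 - 8 = 54, d_8 = (2978 - 54^2)/62 = 62/62 = 1, a_8 = floor((54 + 54)/1) = 108.
  m_9 = 1*108 - 54 = 54, d_9 = (2978 - 54^2)/1 = 62/1 = 62: (m_9, d_9) = (m_1, d_1) = (54, 62), so from here the quotients repeat a_1, ..., a_8; the period length is 8.
Hence the expansion of sqrt(2978) is a_0 = 54 followed by the repeating block 1, 1, 3, 54, 3, 1, 1, 108 (period 8).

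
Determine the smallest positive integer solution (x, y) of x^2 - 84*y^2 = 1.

First expand sqrt(84) as a continued fraction. With x_i = (sqrt(84) + m_i)/d_i and (m_0, d_0) = (0, 1): a_0 = floor(sqrt(84)) = 9, since 9^2 = 81 <= 84 < 100 = 10^2.
Iterate m_{i+1} = d_i*a_i - m_i, d_{i+1} = (84 - m_{i+1}^2)/d_i, a_{i+1} = floor((a_0 + m_{i+1})/d_{i+1}):
  m_1 = 1*9 - 0 = 9, d_1 = (84 - 9^2)/1 = 3/1 = 3, a_1 = floor((9 + 9)/3) = 6.
  m_2 = 3*6 - 9 = 9, d_2 = (84 - 9^2)/3 = 3/3 = 1, a_2 = floor((9 + 9)/1) = 18.
  m_3 = 1*18 - 9 = 9, d_3 = (84 - 9^2)/1 = 3/1 = 3: (m_3, d_3) = (m_1, d_1) = (9, 3), so from here the quotients repeat a_1, a_2; the period length is 2.
So sqrt(84) = [9; (6, 18)] with period length k = 2.
k is even, so the fundamental solution of x^2 - 84y^2 = 1 is (p_{k-1}, q_{k-1}) = (p_1, q_1); compute convergents through index 1.
Convergents (p_i = a_i*p_{i-1} + p_{i-2}, q_i = a_i*q_{i-1} + q_{i-2} with p_{-2}=0, p_{-1}=1, q_{-2}=1, q_{-1}=0):
  i=0: a_0=9, p_0 = 9*1 + 0 = 9, q_0 = 9*0 + 1 = 1.
  i=1: a_1=6, p_1 = 6*9 + 1 = 55, q_1 = 6*1 + 0 = 6.
Check: 55^2 - 84*6^2 = 3025 - 3024 = 1, so (x, y) = (55, 6) solves the equation, and by the theorem it is the least positive solution.

(x, y) = (55, 6)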